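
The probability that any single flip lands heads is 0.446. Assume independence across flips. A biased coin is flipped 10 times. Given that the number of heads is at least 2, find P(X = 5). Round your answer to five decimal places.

0.23794

X ~ Binomial(10, 0.446). Want P(X=5 | X≥2) = P(X=5) / P(X≥2).
P(X=5) = C(10,5)·0.446^5·0.554^5 = 0.2320725
P(X≥2) = 1 − 0.0027233 − 0.0219241 = 0.9753525
Ratio = 0.2320725 / 0.9753525 = 0.2379370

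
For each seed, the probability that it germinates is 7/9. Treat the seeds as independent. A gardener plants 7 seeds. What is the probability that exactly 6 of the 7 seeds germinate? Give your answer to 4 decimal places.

0.3444

X ~ Binomial(n=7, p=0.777778).
P(X=6) = C(7,6) · p^6 · (1−p)^1
= 7 · 0.22138 · 0.22222 = 0.344365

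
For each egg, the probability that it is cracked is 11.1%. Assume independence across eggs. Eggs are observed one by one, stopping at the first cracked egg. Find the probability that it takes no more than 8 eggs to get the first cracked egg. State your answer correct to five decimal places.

Y = number of eggs to the first success; geometric, p = 0.111.
P(Y ≤ 8) = 1 − (1−p)^8 = 1 − 0.3901343 = 0.6098657

0.60987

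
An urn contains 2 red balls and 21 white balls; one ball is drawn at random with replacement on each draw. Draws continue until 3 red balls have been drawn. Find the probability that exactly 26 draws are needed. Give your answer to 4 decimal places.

0.0243

Y = trial on which the third success occurs; negative binomial, r=3, p=0.086957.
P(Y=26) = C(25,2) · p^3 · (1−p)^23
= 300 · 0.00065752 · 0.1234 = 0.024341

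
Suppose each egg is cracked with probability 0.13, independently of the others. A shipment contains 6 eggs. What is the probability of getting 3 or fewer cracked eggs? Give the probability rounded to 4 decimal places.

X ~ Binomial(6, 0.13); P(X ≤ 3) = Σ C(6,k) p^k (1−p)^(6−k) over k:
  k=0: C(6,0)·0.13^0·0.87^6 = 0.433626
  k=1: C(6,1)·0.13^1·0.87^5 = 0.388768
  k=2: C(6,2)·0.13^2·0.87^4 = 0.145230
  k=3: C(6,3)·0.13^3·0.87^3 = 0.028935
Total = 0.996559

0.9966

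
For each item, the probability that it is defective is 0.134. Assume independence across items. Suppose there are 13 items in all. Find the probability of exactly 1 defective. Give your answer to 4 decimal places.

0.3099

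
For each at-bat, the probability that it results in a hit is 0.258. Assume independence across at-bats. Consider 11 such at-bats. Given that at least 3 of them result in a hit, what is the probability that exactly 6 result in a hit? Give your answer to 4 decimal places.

X ~ Binomial(11, 0.258). Want P(X=6 | X≥3) = P(X=6) / P(X≥3).
P(X=6) = C(11,6)·0.258^6·0.742^5 = 0.030646
P(X≥3) = 1 − 0.037536 − 0.143566 − 0.249596 = 0.569303
Ratio = 0.030646 / 0.569303 = 0.053832

0.0538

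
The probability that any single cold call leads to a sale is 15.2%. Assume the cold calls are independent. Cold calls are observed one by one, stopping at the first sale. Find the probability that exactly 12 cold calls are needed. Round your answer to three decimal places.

Geometric (trials to first success), p = 0.152.
P(Y = 12) = (1−p)^11 · p = 0.16306 · 0.152 = 0.02479

0.025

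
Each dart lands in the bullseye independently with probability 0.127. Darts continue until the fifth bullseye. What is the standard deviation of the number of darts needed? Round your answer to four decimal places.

16.4509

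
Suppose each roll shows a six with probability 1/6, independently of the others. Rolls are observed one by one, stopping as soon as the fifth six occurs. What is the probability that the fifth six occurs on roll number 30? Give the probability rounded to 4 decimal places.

Y = trial on which the fifth success occurs; negative binomial, r=5, p=0.166667.
P(Y=30) = C(29,4) · p^5 · (1−p)^25
= 23751 · 0.0001286 · 0.010483 = 0.032018

0.0320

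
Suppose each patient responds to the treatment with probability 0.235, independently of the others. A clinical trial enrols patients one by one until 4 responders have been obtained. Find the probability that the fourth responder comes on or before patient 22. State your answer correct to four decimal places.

0.7954

Finishing within 22 patients ⇔ at least 4 successes in the first 22. With X ~ Binomial(22, 0.235), P(Y ≤ 22) = 1 − P(X ≤ 3).
  k=0: C(22,0)·0.235^0·0.765^22 = 0.002758
  k=1: C(22,1)·0.235^1·0.765^21 = 0.018637
  k=2: C(22,2)·0.235^2·0.765^20 = 0.060114
  k=3: C(22,3)·0.235^3·0.765^19 = 0.123110
1 − 0.204619 = 0.795381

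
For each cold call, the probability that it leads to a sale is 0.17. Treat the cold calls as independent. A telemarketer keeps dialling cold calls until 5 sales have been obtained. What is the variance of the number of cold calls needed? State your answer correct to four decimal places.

Y = total cold calls until the fifth success; negative binomial with r=5, p=0.17.
Var(Y) = r(1−p)/p² = 5·0.83 / 0.17² = 143.598616

143.5986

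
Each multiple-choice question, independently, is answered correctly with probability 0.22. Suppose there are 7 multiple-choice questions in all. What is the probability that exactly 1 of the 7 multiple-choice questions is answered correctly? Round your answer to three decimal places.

X ~ Binomial(n=7, p=0.22).
P(X=1) = C(7,1) · p^1 · (1−p)^6
= 7 · 0.22 · 0.2252 = 0.34681

0.347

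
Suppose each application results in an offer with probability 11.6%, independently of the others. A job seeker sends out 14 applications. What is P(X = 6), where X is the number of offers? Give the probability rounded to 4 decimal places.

0.0027

X ~ Binomial(n=14, p=0.116).
P(X=6) = C(14,6) · p^6 · (1−p)^8
= 3003 · 2.4364e-06 · 0.37292 = 0.002728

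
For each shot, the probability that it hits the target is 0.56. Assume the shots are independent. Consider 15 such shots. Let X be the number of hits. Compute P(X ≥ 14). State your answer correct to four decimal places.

X ~ Binomial(15, 0.56); P(X ≥ 14) = Σ C(15,k) p^k (1−p)^(15−k) over k:
  k=14: C(15,14)·0.56^14·0.44^1 = 0.001969
  k=15: C(15,15)·0.56^15·0.44^0 = 0.000167
Total = 0.002136

0.0021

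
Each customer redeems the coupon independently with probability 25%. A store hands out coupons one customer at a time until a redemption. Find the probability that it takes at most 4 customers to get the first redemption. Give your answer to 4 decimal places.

0.6836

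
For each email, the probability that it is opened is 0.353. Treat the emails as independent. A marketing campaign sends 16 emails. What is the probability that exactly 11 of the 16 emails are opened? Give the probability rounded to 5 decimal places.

X ~ Binomial(n=16, p=0.353).
P(X=11) = C(16,11) · p^11 · (1−p)^5
= 4368 · 1.0605e-05 · 0.11338 = 0.0052520

0.00525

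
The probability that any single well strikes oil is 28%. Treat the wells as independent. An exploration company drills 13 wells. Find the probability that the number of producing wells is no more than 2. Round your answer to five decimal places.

X ~ Binomial(13, 0.28); P(X ≤ 2) = Σ C(13,k) p^k (1−p)^(13−k) over k:
  k=0: C(13,0)·0.28^0·0.72^13 = 0.0139741
  k=1: C(13,1)·0.28^1·0.72^12 = 0.0706466
  k=2: C(13,2)·0.28^2·0.72^11 = 0.1648421
Total = 0.2494628

0.24946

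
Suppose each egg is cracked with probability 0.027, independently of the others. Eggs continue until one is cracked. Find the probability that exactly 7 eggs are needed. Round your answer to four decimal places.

Geometric (trials to first success), p = 0.027.
P(Y = 7) = (1−p)^6 · p = 0.84855 · 0.027 = 0.022911

0.0229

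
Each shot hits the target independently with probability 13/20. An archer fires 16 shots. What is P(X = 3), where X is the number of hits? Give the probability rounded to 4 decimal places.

X ~ Binomial(n=16, p=0.65).
P(X=3) = C(16,3) · p^3 · (1−p)^13
= 560 · 0.27463 · 1.1827e-06 = 0.000182

0.0002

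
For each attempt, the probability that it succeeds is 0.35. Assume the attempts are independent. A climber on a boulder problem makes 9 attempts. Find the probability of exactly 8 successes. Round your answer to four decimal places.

0.0013

X ~ Binomial(n=9, p=0.35).
P(X=8) = C(9,8) · p^8 · (1−p)^1
= 9 · 0.00022519 · 0.65 = 0.001317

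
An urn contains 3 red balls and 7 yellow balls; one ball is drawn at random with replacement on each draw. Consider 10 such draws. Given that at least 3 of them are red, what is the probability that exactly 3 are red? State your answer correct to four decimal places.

0.4323

X ~ Binomial(10, 0.30). Want P(X=3 | X≥3) = P(X=3) / P(X≥3).
P(X=3) = C(10,3)·0.30^3·0.70^7 = 0.266828
P(X≥3) = 1 − 0.028248 − 0.121061 − 0.233474 = 0.617217
Ratio = 0.266828 / 0.617217 = 0.432308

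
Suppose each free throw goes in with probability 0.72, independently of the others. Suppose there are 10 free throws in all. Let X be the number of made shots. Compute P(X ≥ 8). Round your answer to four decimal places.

0.4378

X ~ Binomial(10, 0.72); P(X ≥ 8) = Σ C(10,k) p^k (1−p)^(10−k) over k:
  k=8: C(10,8)·0.72^8·0.28^2 = 0.254794
  k=9: C(10,9)·0.72^9·0.28^1 = 0.145596
  k=10: C(10,10)·0.72^10·0.28^0 = 0.037439
Total = 0.437829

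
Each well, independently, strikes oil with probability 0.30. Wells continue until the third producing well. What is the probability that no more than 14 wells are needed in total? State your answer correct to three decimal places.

Finishing within 14 wells ⇔ at least 3 successes in the first 14. With X ~ Binomial(14, 0.30), P(Y ≤ 14) = 1 − P(X ≤ 2).
  k=0: C(14,0)·0.30^0·0.70^14 = 0.00678
  k=1: C(14,1)·0.30^1·0.70^13 = 0.04069
  k=2: C(14,2)·0.30^2·0.70^12 = 0.11336
1 − 0.16084 = 0.83916

0.839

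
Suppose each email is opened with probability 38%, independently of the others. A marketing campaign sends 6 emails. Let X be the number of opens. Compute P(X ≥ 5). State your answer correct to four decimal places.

0.0325

X ~ Binomial(6, 0.38); P(X ≥ 5) = Σ C(6,k) p^k (1−p)^(6−k) over k:
  k=5: C(6,5)·0.38^5·0.62^1 = 0.029475
  k=6: C(6,6)·0.38^6·0.62^0 = 0.003011
Total = 0.032486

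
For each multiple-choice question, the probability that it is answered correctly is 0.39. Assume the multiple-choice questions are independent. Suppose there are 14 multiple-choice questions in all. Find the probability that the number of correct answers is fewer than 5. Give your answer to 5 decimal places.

X ~ Binomial(14, 0.39); P(X ≤ 4) = Σ C(14,k) p^k (1−p)^(14−k) over k:
  k=0: C(14,0)·0.39^0·0.61^14 = 0.0009877
  k=1: C(14,1)·0.39^1·0.61^13 = 0.0088406
  k=2: C(14,2)·0.39^2·0.61^12 = 0.0367391
  k=3: C(14,3)·0.39^3·0.61^11 = 0.0939558
  k=4: C(14,4)·0.39^4·0.61^10 = 0.1651927
Total = 0.3057158

0.30572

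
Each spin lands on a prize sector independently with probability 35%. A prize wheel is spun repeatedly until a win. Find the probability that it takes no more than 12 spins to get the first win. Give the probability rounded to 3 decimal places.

Y = number of spins to the first success; geometric, p = 0.35.
P(Y ≤ 12) = 1 − (1−p)^12 = 1 − 0.00569 = 0.99431

0.994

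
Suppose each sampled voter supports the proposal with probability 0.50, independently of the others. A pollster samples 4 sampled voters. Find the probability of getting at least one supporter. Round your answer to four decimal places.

0.9375

P(at least one) = 1 − P(none) = 1 − (1 − 0.50)^4
= 1 − 0.062500 = 0.937500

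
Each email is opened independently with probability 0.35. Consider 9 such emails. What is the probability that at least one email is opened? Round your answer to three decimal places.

P(at least one) = 1 − P(none) = 1 − (1 − 0.35)^9
= 1 − 0.02071 = 0.97929

0.979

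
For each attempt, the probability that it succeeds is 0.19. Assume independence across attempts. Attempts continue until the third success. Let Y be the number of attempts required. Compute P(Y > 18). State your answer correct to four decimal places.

0.3073

Needing more than 18 attempts ⇔ fewer than 3 successes in the first 18. With X ~ Binomial(18, 0.19), P(Y > 18) = P(X ≤ 2).
  k=0: C(18,0)·0.19^0·0.81^18 = 0.022528
  k=1: C(18,1)·0.19^1·0.81^17 = 0.095120
  k=2: C(18,2)·0.19^2·0.81^16 = 0.189653
P(X ≤ 2) = 0.307301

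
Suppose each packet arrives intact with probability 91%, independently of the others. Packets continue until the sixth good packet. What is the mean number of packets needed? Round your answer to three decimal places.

6.593

Y = total packets until the sixth success; negative binomial with r=6, p=0.91.
E[Y] = r / p = 6 / 0.91 = 6.59341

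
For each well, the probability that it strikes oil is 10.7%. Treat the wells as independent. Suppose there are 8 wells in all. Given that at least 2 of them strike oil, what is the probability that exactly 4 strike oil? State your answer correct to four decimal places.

X ~ Binomial(8, 0.107). Want P(X=4 | X≥2) = P(X=4) / P(X≥2).
P(X=4) = C(8,4)·0.107^4·0.893^4 = 0.005835
P(X≥2) = 1 − 0.404400 − 0.387645 = 0.207955
Ratio = 0.005835 / 0.207955 = 0.028059

0.0281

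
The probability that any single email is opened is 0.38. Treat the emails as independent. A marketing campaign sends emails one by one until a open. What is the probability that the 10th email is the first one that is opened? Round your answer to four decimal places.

Geometric (trials to first success), p = 0.38.
P(Y = 10) = (1−p)^9 · p = 0.013537 · 0.38 = 0.005144

0.0051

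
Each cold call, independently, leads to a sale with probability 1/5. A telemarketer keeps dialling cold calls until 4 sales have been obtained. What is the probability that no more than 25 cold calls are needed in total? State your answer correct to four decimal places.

Finishing within 25 cold calls ⇔ at least 4 successes in the first 25. With X ~ Binomial(25, 0.20), P(Y ≤ 25) = 1 − P(X ≤ 3).
  k=0: C(25,0)·0.20^0·0.80^25 = 0.003778
  k=1: C(25,1)·0.20^1·0.80^24 = 0.023612
  k=2: C(25,2)·0.20^2·0.80^23 = 0.070835
  k=3: C(25,3)·0.20^3·0.80^22 = 0.135768
1 − 0.233993 = 0.766007

0.7660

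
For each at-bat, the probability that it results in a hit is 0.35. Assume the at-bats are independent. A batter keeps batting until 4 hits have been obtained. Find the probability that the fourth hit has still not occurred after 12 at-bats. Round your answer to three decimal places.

0.347

Needing more than 12 at-bats ⇔ fewer than 4 successes in the first 12. With X ~ Binomial(12, 0.35), P(Y > 12) = P(X ≤ 3).
  k=0: C(12,0)·0.35^0·0.65^12 = 0.00569
  k=1: C(12,1)·0.35^1·0.65^11 = 0.03675
  k=2: C(12,2)·0.35^2·0.65^10 = 0.10885
  k=3: C(12,3)·0.35^3·0.65^9 = 0.19537
P(X ≤ 3) = 0.34665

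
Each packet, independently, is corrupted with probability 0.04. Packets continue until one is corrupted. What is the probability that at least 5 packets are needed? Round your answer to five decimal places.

0.84935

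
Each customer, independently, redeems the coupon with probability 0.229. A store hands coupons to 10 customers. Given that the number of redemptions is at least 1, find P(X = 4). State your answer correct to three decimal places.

X ~ Binomial(10, 0.229). Want P(X=4 | X≥1) = P(X=4) / P(X≥1).
P(X=4) = C(10,4)·0.229^4·0.771^6 = 0.12131
P(X≥1) = 1 − 0.07422 = 0.92578
Ratio = 0.12131 / 0.92578 = 0.13103

0.131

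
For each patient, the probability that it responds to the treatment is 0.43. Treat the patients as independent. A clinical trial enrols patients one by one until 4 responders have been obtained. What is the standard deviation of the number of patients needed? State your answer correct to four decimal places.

3.5116

Y = total patients until the fourth success; negative binomial with r=4, p=0.43.
SD(Y) = √[r(1−p)/p²] = √(12.330990) = 3.511551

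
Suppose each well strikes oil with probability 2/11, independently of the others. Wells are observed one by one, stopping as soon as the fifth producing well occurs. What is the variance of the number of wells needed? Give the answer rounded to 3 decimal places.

123.750

Y = total wells until the fifth success; negative binomial with r=5, p=0.181818.
Var(Y) = r(1−p)/p² = 5·0.818182 / 0.181818² = 123.75000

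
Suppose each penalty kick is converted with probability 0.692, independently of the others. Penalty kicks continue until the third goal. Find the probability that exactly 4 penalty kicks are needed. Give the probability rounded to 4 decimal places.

Y = trial on which the third success occurs; negative binomial, r=3, p=0.692.
P(Y=4) = C(3,2) · p^3 · (1−p)^1
= 3 · 0.33137 · 0.308 = 0.306189

0.3062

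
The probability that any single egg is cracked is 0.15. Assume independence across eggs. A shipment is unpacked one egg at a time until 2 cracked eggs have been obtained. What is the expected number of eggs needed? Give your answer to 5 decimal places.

Y = total eggs until the second success; negative binomial with r=2, p=0.15.
E[Y] = r / p = 2 / 0.15 = 13.3333333

13.33333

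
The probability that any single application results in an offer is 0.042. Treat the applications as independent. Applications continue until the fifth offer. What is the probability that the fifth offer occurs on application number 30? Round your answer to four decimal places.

0.0011

Y = trial on which the fifth success occurs; negative binomial, r=5, p=0.042.
P(Y=30) = C(29,4) · p^5 · (1−p)^25
= 23751 · 1.3069e-07 · 0.34209 = 0.001062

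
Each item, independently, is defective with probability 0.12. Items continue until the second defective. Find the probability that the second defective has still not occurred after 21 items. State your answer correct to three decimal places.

0.264

Needing more than 21 items ⇔ fewer than 2 successes in the first 21. With X ~ Binomial(21, 0.12), P(Y > 21) = P(X ≤ 1).
  k=0: C(21,0)·0.12^0·0.88^21 = 0.06826
  k=1: C(21,1)·0.12^1·0.88^20 = 0.19546
P(X ≤ 1) = 0.26371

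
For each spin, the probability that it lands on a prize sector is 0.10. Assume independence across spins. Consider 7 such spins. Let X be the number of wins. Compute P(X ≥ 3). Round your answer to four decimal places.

X ~ Binomial(7, 0.10); P(X ≥ 3) = Σ C(7,k) p^k (1−p)^(7−k) over k:
  k=3: C(7,3)·0.10^3·0.90^4 = 0.022964
  k=4: C(7,4)·0.10^4·0.90^3 = 0.002551
  k=5: C(7,5)·0.10^5·0.90^2 = 0.000170
  k=6: C(7,6)·0.10^6·0.90^1 = 0.000006
  k=7: C(7,7)·0.10^7·0.90^0 = 0.000000
Total = 0.025691

0.0257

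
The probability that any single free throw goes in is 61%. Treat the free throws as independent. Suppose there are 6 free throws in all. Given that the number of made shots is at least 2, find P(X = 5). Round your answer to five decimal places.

0.20513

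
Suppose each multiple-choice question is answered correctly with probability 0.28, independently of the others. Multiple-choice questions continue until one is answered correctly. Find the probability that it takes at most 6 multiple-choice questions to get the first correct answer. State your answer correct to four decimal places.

0.8607

Y = number of multiple-choice questions to the first success; geometric, p = 0.28.
P(Y ≤ 6) = 1 − (1−p)^6 = 1 − 0.139314 = 0.860686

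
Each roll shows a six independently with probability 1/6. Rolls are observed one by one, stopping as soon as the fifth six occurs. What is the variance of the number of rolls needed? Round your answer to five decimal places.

150.00000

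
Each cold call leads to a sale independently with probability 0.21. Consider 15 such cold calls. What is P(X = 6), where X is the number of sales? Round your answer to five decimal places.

X ~ Binomial(n=15, p=0.21).
P(X=6) = C(15,6) · p^6 · (1−p)^9
= 5005 · 8.5766e-05 · 0.11985 = 0.0514474

0.05145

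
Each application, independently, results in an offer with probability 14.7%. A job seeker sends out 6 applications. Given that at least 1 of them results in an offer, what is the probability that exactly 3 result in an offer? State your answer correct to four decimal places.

X ~ Binomial(6, 0.147). Want P(X=3 | X≥1) = P(X=3) / P(X≥1).
P(X=3) = C(6,3)·0.147^3·0.853^3 = 0.039430
P(X≥1) = 1 − 0.385207 = 0.614793
Ratio = 0.039430 / 0.614793 = 0.064136

0.0641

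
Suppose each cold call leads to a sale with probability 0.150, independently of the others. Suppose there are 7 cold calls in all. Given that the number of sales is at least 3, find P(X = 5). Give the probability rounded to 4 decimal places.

X ~ Binomial(7, 0.15). Want P(X=5 | X≥3) = P(X=5) / P(X≥3).
P(X=5) = C(7,5)·0.15^5·0.85^2 = 0.001152
P(X≥3) = 1 − 0.320577 − 0.396007 − 0.209651 = 0.073765
Ratio = 0.001152 / 0.073765 = 0.015619

0.0156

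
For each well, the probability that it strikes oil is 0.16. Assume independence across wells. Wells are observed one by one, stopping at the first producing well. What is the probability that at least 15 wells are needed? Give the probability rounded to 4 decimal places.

Y = number of wells to the first success; geometric, p = 0.16.
P(Y > 14) = P(first 14 all fail) = (1−p)^14 = 0.087078

0.0871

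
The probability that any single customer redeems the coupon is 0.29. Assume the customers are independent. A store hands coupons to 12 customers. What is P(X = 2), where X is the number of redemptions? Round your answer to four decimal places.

X ~ Binomial(n=12, p=0.29).
P(X=2) = C(12,2) · p^2 · (1−p)^10
= 66 · 0.0841 · 0.032552 = 0.180686

0.1807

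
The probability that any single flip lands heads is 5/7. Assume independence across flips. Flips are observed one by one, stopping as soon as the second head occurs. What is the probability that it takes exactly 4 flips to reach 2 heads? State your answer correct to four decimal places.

0.1249

Y = trial on which the second success occurs; negative binomial, r=2, p=0.714286.
P(Y=4) = C(3,1) · p^2 · (1−p)^2
= 3 · 0.5102 · 0.081633 = 0.124948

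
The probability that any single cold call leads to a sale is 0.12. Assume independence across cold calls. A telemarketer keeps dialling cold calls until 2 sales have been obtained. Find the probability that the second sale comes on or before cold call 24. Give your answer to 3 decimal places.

0.801

Finishing within 24 cold calls ⇔ at least 2 successes in the first 24. With X ~ Binomial(24, 0.12), P(Y ≤ 24) = 1 − P(X ≤ 1).
  k=0: C(24,0)·0.12^0·0.88^24 = 0.04651
  k=1: C(24,1)·0.12^1·0.88^23 = 0.15223
1 − 0.19874 = 0.80126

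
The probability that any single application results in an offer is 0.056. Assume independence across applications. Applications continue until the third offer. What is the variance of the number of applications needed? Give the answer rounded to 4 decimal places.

903.0612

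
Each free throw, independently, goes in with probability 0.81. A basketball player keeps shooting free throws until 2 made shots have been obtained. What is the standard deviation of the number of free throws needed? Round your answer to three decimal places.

0.761

Y = total free throws until the second success; negative binomial with r=2, p=0.81.
SD(Y) = √[r(1−p)/p²] = √(0.57918) = 0.76104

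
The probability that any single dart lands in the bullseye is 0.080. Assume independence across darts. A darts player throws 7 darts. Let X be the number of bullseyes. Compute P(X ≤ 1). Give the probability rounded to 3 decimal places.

0.897

X ~ Binomial(7, 0.08); P(X ≤ 1) = Σ C(7,k) p^k (1−p)^(7−k) over k:
  k=0: C(7,0)·0.08^0·0.92^7 = 0.55785
  k=1: C(7,1)·0.08^1·0.92^6 = 0.33956
Total = 0.89741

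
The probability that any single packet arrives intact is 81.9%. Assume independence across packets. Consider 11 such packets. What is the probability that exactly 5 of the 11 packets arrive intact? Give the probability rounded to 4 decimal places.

X ~ Binomial(n=11, p=0.819).
P(X=5) = C(11,5) · p^5 · (1−p)^6
= 462 · 0.36848 · 3.5162e-05 = 0.005986

0.0060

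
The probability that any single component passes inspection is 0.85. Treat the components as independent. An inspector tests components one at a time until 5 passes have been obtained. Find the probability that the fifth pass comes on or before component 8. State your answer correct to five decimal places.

0.97865

Finishing within 8 components ⇔ at least 5 successes in the first 8. With X ~ Binomial(8, 0.85), P(Y ≤ 8) = 1 − P(X ≤ 4).
  k=0: C(8,0)·0.85^0·0.15^8 = 0.0000003
  k=1: C(8,1)·0.85^1·0.15^7 = 0.0000116
  k=2: C(8,2)·0.85^2·0.15^6 = 0.0002304
  k=3: C(8,3)·0.85^3·0.15^5 = 0.0026116
  k=4: C(8,4)·0.85^4·0.15^4 = 0.0184986
1 − 0.0213525 = 0.9786475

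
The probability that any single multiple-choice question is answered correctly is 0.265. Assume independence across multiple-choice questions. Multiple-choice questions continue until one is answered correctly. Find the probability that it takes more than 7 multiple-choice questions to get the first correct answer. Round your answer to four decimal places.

0.1159

Y = number of multiple-choice questions to the first success; geometric, p = 0.265.
P(Y > 7) = P(first 7 all fail) = (1−p)^7 = 0.115881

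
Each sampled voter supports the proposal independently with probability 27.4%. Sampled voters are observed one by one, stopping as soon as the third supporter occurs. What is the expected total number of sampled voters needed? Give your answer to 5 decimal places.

Y = total sampled voters until the third success; negative binomial with r=3, p=0.274.
E[Y] = r / p = 3 / 0.274 = 10.9489051

10.94891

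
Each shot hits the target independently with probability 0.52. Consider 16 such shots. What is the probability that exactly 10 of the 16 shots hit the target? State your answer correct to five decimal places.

X ~ Binomial(n=16, p=0.52).
P(X=10) = C(16,10) · p^10 · (1−p)^6
= 8008 · 0.0014456 · 0.012231 = 0.1415810

0.14158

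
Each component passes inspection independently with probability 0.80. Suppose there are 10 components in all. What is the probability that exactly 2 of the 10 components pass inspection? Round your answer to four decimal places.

X ~ Binomial(n=10, p=0.80).
P(X=2) = C(10,2) · p^2 · (1−p)^8
= 45 · 0.64 · 2.56e-06 = 0.000074

0.0001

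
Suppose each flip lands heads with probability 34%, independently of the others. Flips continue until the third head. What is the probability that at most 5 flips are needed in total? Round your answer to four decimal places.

Finishing within 5 flips ⇔ at least 3 successes in the first 5. With X ~ Binomial(5, 0.34), P(Y ≤ 5) = 1 − P(X ≤ 2).
  k=0: C(5,0)·0.34^0·0.66^5 = 0.125233
  k=1: C(5,1)·0.34^1·0.66^4 = 0.322571
  k=2: C(5,2)·0.34^2·0.66^3 = 0.332345
1 − 0.780149 = 0.219851

0.2199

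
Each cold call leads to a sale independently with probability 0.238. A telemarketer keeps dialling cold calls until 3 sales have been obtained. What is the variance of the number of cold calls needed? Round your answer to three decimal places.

Y = total cold calls until the third success; negative binomial with r=3, p=0.238.
Var(Y) = r(1−p)/p² = 3·0.762 / 0.238² = 40.35732

40.357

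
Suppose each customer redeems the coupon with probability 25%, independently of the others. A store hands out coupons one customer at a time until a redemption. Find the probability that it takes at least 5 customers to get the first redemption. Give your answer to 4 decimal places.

0.3164

Y = number of customers to the first success; geometric, p = 0.25.
P(Y > 4) = P(first 4 all fail) = (1−p)^4 = 0.316406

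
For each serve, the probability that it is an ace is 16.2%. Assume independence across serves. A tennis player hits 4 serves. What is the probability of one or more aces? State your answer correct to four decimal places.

P(at least one) = 1 − P(none) = 1 − (1 − 0.162)^4
= 1 − 0.493147 = 0.506853

0.5069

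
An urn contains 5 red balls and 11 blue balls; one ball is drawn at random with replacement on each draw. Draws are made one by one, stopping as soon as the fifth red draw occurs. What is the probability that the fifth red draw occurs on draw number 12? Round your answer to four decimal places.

Y = trial on which the fifth success occurs; negative binomial, r=5, p=0.3125.
P(Y=12) = C(11,4) · p^5 · (1−p)^7
= 330 · 0.0029802 · 0.072595 = 0.071396

0.0714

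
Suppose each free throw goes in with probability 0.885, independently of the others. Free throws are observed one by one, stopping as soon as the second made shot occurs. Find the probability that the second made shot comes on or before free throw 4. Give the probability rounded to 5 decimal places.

0.99444

Finishing within 4 free throws ⇔ at least 2 successes in the first 4. With X ~ Binomial(4, 0.885), P(Y ≤ 4) = 1 − P(X ≤ 1).
  k=0: C(4,0)·0.885^0·0.115^4 = 0.0001749
  k=1: C(4,1)·0.885^1·0.115^3 = 0.0053839
1 − 0.0055588 = 0.9944412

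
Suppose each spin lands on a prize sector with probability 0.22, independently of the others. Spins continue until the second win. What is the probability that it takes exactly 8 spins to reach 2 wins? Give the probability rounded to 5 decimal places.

0.07630

Y = trial on which the second success occurs; negative binomial, r=2, p=0.22.
P(Y=8) = C(7,1) · p^2 · (1−p)^6
= 7 · 0.0484 · 0.2252 = 0.0762976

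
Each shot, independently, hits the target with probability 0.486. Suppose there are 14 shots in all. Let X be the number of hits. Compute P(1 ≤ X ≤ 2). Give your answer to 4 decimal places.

0.0085

X ~ Binomial(14, 0.486); P(1 ≤ X ≤ 2) = Σ C(14,k) p^k (1−p)^(14−k) over k:
  k=1: C(14,1)·0.486^1·0.514^13 = 0.001189
  k=2: C(14,2)·0.486^2·0.514^12 = 0.007309
Total = 0.008499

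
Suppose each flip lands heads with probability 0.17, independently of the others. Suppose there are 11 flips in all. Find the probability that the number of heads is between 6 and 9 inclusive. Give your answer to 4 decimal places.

X ~ Binomial(11, 0.17); P(6 ≤ X ≤ 9) = Σ C(11,k) p^k (1−p)^(11−k) over k:
  k=6: C(11,6)·0.17^6·0.83^5 = 0.004393
  k=7: C(11,7)·0.17^7·0.83^4 = 0.000643
  k=8: C(11,8)·0.17^8·0.83^3 = 0.000066
  k=9: C(11,9)·0.17^9·0.83^2 = 0.000004
Total = 0.005106

0.0051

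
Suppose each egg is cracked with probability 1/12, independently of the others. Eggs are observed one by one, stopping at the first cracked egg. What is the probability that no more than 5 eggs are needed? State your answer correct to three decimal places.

0.353

Y = number of eggs to the first success; geometric, p = 0.083333.
P(Y ≤ 5) = 1 − (1−p)^5 = 1 − 0.64723 = 0.35277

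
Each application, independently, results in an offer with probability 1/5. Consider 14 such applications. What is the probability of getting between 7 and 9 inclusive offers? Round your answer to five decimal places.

X ~ Binomial(14, 0.20); P(7 ≤ X ≤ 9) = Σ C(14,k) p^k (1−p)^(14−k) over k:
  k=7: C(14,7)·0.20^7·0.80^7 = 0.0092127
  k=8: C(14,8)·0.20^8·0.80^6 = 0.0020153
  k=9: C(14,9)·0.20^9·0.80^5 = 0.0003359
Total = 0.0115639

0.01156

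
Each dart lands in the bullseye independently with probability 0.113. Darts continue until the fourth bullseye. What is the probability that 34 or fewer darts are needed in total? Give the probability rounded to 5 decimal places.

0.54535

Finishing within 34 darts ⇔ at least 4 successes in the first 34. With X ~ Binomial(34, 0.113), P(Y ≤ 34) = 1 − P(X ≤ 3).
  k=0: C(34,0)·0.113^0·0.887^34 = 0.0169591
  k=1: C(34,1)·0.113^1·0.887^33 = 0.0734576
  k=2: C(34,2)·0.113^2·0.887^32 = 0.1544101
  k=3: C(34,3)·0.113^3·0.887^31 = 0.2098259
1 − 0.4546527 = 0.5453473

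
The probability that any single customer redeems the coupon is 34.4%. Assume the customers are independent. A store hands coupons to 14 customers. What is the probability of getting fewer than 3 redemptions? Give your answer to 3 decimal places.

0.091

X ~ Binomial(14, 0.344); P(X ≤ 2) = Σ C(14,k) p^k (1−p)^(14−k) over k:
  k=0: C(14,0)·0.344^0·0.656^14 = 0.00273
  k=1: C(14,1)·0.344^1·0.656^13 = 0.02006
  k=2: C(14,2)·0.344^2·0.656^12 = 0.06839
Total = 0.09119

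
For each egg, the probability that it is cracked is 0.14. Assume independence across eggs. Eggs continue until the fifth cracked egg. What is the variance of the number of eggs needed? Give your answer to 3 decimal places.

219.388

Y = total eggs until the fifth success; negative binomial with r=5, p=0.14.
Var(Y) = r(1−p)/p² = 5·0.86 / 0.14² = 219.38776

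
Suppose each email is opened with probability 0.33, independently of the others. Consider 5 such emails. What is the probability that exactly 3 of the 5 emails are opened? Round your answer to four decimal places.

0.1613

X ~ Binomial(n=5, p=0.33).
P(X=3) = C(5,3) · p^3 · (1−p)^2
= 10 · 0.035937 · 0.4489 = 0.161321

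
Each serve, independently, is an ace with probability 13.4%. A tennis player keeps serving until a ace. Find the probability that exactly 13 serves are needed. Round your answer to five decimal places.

Geometric (trials to first success), p = 0.134.
P(Y = 13) = (1−p)^12 · p = 0.17792 · 0.134 = 0.0238407

0.02384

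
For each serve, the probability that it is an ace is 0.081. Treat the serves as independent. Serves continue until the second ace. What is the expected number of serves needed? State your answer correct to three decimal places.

Y = total serves until the second success; negative binomial with r=2, p=0.081.
E[Y] = r / p = 2 / 0.081 = 24.69136

24.691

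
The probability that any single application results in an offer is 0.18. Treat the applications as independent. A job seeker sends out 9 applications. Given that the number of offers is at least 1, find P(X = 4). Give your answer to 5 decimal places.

0.05891

X ~ Binomial(9, 0.18). Want P(X=4 | X≥1) = P(X=4) / P(X≥1).
P(X=4) = C(9,4)·0.18^4·0.82^5 = 0.0490377
P(X≥1) = 1 − 0.1676196 = 0.8323804
Ratio = 0.0490377 / 0.8323804 = 0.0589126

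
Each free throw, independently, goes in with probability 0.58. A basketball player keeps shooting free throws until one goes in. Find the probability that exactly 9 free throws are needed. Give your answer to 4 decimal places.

0.0006

Geometric (trials to first success), p = 0.58.
P(Y = 9) = (1−p)^8 · p = 0.00096827 · 0.58 = 0.000562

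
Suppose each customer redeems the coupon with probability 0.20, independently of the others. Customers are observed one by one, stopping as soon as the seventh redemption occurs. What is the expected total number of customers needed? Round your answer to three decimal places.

35.000

Y = total customers until the seventh success; negative binomial with r=7, p=0.20.
E[Y] = r / p = 7 / 0.20 = 35.00000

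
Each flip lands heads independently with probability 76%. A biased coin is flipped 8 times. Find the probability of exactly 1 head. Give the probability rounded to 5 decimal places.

0.00028

X ~ Binomial(n=8, p=0.76).
P(X=1) = C(8,1) · p^1 · (1−p)^7
= 8 · 0.76 · 4.5865e-05 = 0.0002789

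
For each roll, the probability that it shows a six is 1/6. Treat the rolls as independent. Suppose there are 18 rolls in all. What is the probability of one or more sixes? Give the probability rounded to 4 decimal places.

0.9624

P(at least one) = 1 − P(none) = 1 − (1 − 0.166667)^18
= 1 − 0.037561 = 0.962439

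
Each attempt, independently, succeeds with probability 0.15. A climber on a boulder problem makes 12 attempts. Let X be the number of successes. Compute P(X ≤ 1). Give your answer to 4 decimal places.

0.4435

X ~ Binomial(12, 0.15); P(X ≤ 1) = Σ C(12,k) p^k (1−p)^(12−k) over k:
  k=0: C(12,0)·0.15^0·0.85^12 = 0.142242
  k=1: C(12,1)·0.15^1·0.85^11 = 0.301218
Total = 0.443460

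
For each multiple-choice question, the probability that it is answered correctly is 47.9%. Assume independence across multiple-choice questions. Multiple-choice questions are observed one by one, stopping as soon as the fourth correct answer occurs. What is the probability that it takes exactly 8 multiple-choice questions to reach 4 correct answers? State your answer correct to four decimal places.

0.1358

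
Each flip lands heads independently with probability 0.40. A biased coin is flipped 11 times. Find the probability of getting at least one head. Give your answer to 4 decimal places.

0.9964

P(at least one) = 1 − P(none) = 1 − (1 − 0.40)^11
= 1 − 0.003628 = 0.996372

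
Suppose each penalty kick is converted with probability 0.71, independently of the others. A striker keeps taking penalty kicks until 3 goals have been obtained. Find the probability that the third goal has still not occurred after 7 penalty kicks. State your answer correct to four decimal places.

Needing more than 7 penalty kicks ⇔ fewer than 3 successes in the first 7. With X ~ Binomial(7, 0.71), P(Y > 7) = P(X ≤ 2).
  k=0: C(7,0)·0.71^0·0.29^7 = 0.000172
  k=1: C(7,1)·0.71^1·0.29^6 = 0.002956
  k=2: C(7,2)·0.71^2·0.29^5 = 0.021713
P(X ≤ 2) = 0.024842

0.0248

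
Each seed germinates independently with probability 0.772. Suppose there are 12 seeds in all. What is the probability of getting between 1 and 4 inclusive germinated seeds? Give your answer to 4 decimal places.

0.0015

X ~ Binomial(12, 0.772); P(1 ≤ X ≤ 4) = Σ C(12,k) p^k (1−p)^(12−k) over k:
  k=1: C(12,1)·0.772^1·0.228^11 = 0.000001
  k=2: C(12,2)·0.772^2·0.228^10 = 0.000015
  k=3: C(12,3)·0.772^3·0.228^9 = 0.000169
  k=4: C(12,4)·0.772^4·0.228^8 = 0.001284
Total = 0.001468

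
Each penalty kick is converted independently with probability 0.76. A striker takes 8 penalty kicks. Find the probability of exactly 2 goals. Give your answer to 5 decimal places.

0.00309

X ~ Binomial(n=8, p=0.76).
P(X=2) = C(8,2) · p^2 · (1−p)^6
= 28 · 0.5776 · 0.0001911 = 0.0030907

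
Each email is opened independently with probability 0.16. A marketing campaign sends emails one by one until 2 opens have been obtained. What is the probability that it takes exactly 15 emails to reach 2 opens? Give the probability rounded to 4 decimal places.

0.0372

Y = trial on which the second success occurs; negative binomial, r=2, p=0.16.
P(Y=15) = C(14,1) · p^2 · (1−p)^13
= 14 · 0.0256 · 0.10366 = 0.037153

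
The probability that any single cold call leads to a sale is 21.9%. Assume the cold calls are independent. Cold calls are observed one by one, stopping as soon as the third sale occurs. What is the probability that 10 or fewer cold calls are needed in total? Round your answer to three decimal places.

0.380

Finishing within 10 cold calls ⇔ at least 3 successes in the first 10. With X ~ Binomial(10, 0.219), P(Y ≤ 10) = 1 − P(X ≤ 2).
  k=0: C(10,0)·0.219^0·0.781^10 = 0.08443
  k=1: C(10,1)·0.219^1·0.781^9 = 0.23676
  k=2: C(10,2)·0.219^2·0.781^8 = 0.29875
1 − 0.61994 = 0.38006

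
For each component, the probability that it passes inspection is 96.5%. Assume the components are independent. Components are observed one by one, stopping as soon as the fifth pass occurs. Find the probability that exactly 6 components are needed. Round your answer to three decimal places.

0.146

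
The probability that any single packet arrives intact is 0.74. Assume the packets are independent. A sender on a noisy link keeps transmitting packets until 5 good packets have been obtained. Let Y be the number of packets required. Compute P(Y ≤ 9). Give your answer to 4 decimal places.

0.9429

Finishing within 9 packets ⇔ at least 5 successes in the first 9. With X ~ Binomial(9, 0.74), P(Y ≤ 9) = 1 − P(X ≤ 4).
  k=0: C(9,0)·0.74^0·0.26^9 = 0.000005
  k=1: C(9,1)·0.74^1·0.26^8 = 0.000139
  k=2: C(9,2)·0.74^2·0.26^7 = 0.001583
  k=3: C(9,3)·0.74^3·0.26^6 = 0.010515
  k=4: C(9,4)·0.74^4·0.26^5 = 0.044892
1 − 0.057134 = 0.942866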